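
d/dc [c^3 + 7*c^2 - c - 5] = 3*c^2 + 14*c - 1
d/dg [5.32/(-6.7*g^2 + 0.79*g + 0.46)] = (71.288*g - 4.2028)/(-6.7*g^2 + 0.79*g + 0.46)^2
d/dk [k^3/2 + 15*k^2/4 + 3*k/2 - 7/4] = 3*k^2/2 + 15*k/2 + 3/2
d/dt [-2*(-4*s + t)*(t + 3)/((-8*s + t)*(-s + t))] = 2*((s - t)*(4*s - t)*(t + 3) + (s - t)*(8*s - t)*(4*s - 2*t - 3) + (4*s - t)*(8*s - t)*(t + 3))/((s - t)^2*(8*s - t)^2)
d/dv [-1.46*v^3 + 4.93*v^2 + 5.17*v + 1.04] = -4.38*v^2 + 9.86*v + 5.17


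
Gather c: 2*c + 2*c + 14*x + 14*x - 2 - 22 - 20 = 4*c + 28*x - 44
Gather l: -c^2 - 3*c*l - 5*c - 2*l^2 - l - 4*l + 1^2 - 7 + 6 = -c^2 - 5*c - 2*l^2 + l*(-3*c - 5)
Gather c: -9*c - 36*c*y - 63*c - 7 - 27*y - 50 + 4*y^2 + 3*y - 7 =c*(-36*y - 72) + 4*y^2 - 24*y - 64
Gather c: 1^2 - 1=0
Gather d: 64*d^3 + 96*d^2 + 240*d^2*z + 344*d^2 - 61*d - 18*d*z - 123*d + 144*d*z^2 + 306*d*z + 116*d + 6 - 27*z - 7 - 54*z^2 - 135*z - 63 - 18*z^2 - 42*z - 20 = 64*d^3 + d^2*(240*z + 440) + d*(144*z^2 + 288*z - 68) - 72*z^2 - 204*z - 84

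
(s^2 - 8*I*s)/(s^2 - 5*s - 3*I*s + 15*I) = s*(s - 8*I)/(s^2 - 5*s - 3*I*s + 15*I)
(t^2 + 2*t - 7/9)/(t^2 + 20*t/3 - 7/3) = (t + 7/3)/(t + 7)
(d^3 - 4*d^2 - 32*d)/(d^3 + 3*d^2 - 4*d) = (d - 8)/(d - 1)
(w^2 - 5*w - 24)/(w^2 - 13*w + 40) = (w + 3)/(w - 5)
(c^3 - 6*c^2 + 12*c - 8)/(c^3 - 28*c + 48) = (c^2 - 4*c + 4)/(c^2 + 2*c - 24)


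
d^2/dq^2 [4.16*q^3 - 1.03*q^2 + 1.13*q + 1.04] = 24.96*q - 2.06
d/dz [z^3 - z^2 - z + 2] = 3*z^2 - 2*z - 1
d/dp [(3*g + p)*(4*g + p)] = 7*g + 2*p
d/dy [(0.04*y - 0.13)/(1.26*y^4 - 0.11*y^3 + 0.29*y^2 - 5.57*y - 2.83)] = (-0.1512*y^4 + 0.664*y^3 - 0.0545*y^2 + 0.0754*y - 0.8373)/(1.5876*y^8 - 0.2772*y^7 + 0.7429*y^6 - 14.1002*y^5 - 5.8221*y^4 - 2.608*y^3 + 29.3835*y^2 + 31.5262*y + 8.0089)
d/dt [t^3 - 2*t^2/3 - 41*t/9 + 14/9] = 3*t^2 - 4*t/3 - 41/9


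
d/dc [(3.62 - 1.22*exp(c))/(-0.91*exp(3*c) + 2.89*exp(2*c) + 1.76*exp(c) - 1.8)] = (-2.2204*exp(3*c) + 13.4084*exp(2*c) - 20.9236*exp(c) - 4.1752)*exp(c)/(0.8281*exp(6*c) - 5.2598*exp(5*c) + 5.1489*exp(4*c) + 13.4488*exp(3*c) - 7.3064*exp(2*c) - 6.336*exp(c) + 3.24)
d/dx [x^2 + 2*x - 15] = 2*x + 2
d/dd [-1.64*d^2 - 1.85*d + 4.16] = -3.28*d - 1.85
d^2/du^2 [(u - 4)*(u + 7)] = 2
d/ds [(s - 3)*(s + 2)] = 2*s - 1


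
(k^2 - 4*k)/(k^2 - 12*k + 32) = k/(k - 8)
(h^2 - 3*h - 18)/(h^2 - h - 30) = (h + 3)/(h + 5)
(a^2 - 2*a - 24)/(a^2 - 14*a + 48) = (a + 4)/(a - 8)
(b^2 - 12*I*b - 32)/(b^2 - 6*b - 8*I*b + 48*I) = (b - 4*I)/(b - 6)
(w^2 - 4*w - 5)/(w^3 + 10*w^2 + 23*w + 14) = (w - 5)/(w^2 + 9*w + 14)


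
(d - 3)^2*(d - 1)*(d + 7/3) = d^4 - 14*d^3/3 - 4*d^2/3 + 26*d - 21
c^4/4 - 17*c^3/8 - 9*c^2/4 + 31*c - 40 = (c/4 + 1)*(c - 8)*(c - 5/2)*(c - 2)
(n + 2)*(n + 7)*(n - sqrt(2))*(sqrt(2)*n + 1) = sqrt(2)*n^4 - n^3 + 9*sqrt(2)*n^3 - 9*n^2 + 13*sqrt(2)*n^2 - 14*n - 9*sqrt(2)*n - 14*sqrt(2)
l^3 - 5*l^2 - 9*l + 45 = (l - 5)*(l - 3)*(l + 3)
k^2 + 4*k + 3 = (k + 1)*(k + 3)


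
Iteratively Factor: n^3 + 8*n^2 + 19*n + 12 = (n + 4)*(n^2 + 4*n + 3) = (n + 1)*(n + 4)*(n + 3)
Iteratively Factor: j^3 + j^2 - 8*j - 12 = (j + 2)*(j^2 - j - 6) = (j - 3)*(j + 2)*(j + 2)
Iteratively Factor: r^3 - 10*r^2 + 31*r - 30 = (r - 5)*(r^2 - 5*r + 6) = (r - 5)*(r - 3)*(r - 2)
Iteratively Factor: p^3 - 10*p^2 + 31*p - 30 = (p - 2)*(p^2 - 8*p + 15) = (p - 3)*(p - 2)*(p - 5)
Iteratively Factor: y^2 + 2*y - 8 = (y - 2)*(y + 4)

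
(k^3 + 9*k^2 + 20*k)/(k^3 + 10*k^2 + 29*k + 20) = k/(k + 1)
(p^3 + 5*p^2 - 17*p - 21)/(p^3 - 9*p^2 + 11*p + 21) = (p + 7)/(p - 7)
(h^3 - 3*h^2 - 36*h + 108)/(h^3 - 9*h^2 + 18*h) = (h + 6)/h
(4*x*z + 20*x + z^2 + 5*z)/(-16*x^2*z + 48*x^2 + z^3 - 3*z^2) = (-z - 5)/(4*x*z - 12*x - z^2 + 3*z)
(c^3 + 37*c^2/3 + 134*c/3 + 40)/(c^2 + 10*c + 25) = (c^2 + 22*c/3 + 8)/(c + 5)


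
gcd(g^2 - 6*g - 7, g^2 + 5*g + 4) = g + 1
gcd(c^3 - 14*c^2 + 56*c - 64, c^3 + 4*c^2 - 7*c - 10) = c - 2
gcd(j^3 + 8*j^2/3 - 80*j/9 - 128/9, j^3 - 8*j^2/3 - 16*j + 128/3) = j^2 + 4*j/3 - 32/3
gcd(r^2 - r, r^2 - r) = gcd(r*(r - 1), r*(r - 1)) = r^2 - r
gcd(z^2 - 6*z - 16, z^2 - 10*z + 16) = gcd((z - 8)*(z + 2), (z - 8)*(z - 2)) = z - 8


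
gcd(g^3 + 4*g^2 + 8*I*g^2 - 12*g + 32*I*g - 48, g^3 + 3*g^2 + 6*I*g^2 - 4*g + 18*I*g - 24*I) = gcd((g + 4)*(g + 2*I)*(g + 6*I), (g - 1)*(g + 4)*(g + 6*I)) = g^2 + g*(4 + 6*I) + 24*I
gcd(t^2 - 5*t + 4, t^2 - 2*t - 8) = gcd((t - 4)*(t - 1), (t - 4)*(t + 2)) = t - 4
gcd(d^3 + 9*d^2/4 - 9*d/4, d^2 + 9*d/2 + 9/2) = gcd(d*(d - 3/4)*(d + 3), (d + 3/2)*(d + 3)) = d + 3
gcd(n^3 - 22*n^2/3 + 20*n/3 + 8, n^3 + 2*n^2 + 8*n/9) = n + 2/3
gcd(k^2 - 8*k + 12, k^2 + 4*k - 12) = k - 2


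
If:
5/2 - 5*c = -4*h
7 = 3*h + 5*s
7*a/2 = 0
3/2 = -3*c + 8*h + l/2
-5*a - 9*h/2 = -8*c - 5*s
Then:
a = 0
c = 17/2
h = 10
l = -106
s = -23/5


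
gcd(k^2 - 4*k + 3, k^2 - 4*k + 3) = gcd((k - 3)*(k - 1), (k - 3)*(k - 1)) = k^2 - 4*k + 3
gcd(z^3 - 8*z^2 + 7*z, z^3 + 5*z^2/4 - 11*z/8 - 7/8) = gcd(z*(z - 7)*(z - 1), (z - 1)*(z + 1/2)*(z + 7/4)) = z - 1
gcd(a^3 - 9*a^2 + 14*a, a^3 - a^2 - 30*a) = a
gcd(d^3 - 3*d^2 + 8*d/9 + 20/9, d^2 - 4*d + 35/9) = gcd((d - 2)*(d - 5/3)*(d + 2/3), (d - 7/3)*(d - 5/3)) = d - 5/3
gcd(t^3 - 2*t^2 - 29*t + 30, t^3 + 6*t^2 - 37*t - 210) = t^2 - t - 30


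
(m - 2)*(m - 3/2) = m^2 - 7*m/2 + 3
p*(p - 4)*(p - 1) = p^3 - 5*p^2 + 4*p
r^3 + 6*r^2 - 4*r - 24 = (r - 2)*(r + 2)*(r + 6)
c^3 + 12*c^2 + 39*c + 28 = (c + 1)*(c + 4)*(c + 7)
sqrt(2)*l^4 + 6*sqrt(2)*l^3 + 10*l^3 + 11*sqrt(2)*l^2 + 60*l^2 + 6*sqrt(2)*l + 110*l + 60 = (l + 2)*(l + 3)*(l + 5*sqrt(2))*(sqrt(2)*l + sqrt(2))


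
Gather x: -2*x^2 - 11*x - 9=-2*x^2 - 11*x - 9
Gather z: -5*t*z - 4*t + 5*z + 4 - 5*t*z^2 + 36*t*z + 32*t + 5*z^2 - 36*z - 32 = 28*t + z^2*(5 - 5*t) + z*(31*t - 31) - 28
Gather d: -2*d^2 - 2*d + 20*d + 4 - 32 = -2*d^2 + 18*d - 28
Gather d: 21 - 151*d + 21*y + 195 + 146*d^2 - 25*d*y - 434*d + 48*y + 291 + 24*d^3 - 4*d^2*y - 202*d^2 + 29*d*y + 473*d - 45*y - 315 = 24*d^3 + d^2*(-4*y - 56) + d*(4*y - 112) + 24*y + 192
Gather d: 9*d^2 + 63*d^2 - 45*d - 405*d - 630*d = 72*d^2 - 1080*d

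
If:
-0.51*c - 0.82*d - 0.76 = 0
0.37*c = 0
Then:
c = 0.00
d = -0.93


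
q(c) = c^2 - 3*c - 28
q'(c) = 2*c - 3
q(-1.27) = -22.58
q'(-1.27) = -5.54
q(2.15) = -29.83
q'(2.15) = 1.30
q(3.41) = -26.60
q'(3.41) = 3.82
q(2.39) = -29.46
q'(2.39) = 1.78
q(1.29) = -30.21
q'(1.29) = -0.42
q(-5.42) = 17.64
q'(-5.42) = -13.84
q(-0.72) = -25.32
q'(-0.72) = -4.44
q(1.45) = -30.25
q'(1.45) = -0.10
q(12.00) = 80.00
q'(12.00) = 21.00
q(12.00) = 80.00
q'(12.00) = 21.00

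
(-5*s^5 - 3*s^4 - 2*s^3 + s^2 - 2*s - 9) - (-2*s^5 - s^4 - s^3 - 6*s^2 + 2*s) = -3*s^5 - 2*s^4 - s^3 + 7*s^2 - 4*s - 9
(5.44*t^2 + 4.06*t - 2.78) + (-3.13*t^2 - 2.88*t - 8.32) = 2.31*t^2 + 1.18*t - 11.1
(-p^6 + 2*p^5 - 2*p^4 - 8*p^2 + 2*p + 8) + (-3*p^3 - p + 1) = -p^6 + 2*p^5 - 2*p^4 - 3*p^3 - 8*p^2 + p + 9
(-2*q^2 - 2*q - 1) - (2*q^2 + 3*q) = -4*q^2 - 5*q - 1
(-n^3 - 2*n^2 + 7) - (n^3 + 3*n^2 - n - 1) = -2*n^3 - 5*n^2 + n + 8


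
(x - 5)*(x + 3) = x^2 - 2*x - 15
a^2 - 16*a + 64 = (a - 8)^2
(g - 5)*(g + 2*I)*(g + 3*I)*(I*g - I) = I*g^4 - 5*g^3 - 6*I*g^3 + 30*g^2 - I*g^2 - 25*g + 36*I*g - 30*I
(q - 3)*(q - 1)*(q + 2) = q^3 - 2*q^2 - 5*q + 6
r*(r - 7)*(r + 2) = r^3 - 5*r^2 - 14*r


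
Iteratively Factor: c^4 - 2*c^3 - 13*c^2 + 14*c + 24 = (c - 2)*(c^3 - 13*c - 12) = (c - 2)*(c + 1)*(c^2 - c - 12) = (c - 2)*(c + 1)*(c + 3)*(c - 4)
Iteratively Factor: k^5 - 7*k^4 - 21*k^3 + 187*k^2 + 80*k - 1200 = (k + 4)*(k^4 - 11*k^3 + 23*k^2 + 95*k - 300) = (k - 4)*(k + 4)*(k^3 - 7*k^2 - 5*k + 75) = (k - 5)*(k - 4)*(k + 4)*(k^2 - 2*k - 15) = (k - 5)*(k - 4)*(k + 3)*(k + 4)*(k - 5)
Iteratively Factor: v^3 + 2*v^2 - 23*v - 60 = (v + 4)*(v^2 - 2*v - 15) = (v - 5)*(v + 4)*(v + 3)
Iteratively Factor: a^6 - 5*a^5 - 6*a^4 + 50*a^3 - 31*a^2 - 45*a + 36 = (a + 1)*(a^5 - 6*a^4 + 50*a^2 - 81*a + 36) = (a - 4)*(a + 1)*(a^4 - 2*a^3 - 8*a^2 + 18*a - 9) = (a - 4)*(a - 3)*(a + 1)*(a^3 + a^2 - 5*a + 3) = (a - 4)*(a - 3)*(a + 1)*(a + 3)*(a^2 - 2*a + 1) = (a - 4)*(a - 3)*(a - 1)*(a + 1)*(a + 3)*(a - 1)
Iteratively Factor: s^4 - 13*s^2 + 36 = (s - 2)*(s^3 + 2*s^2 - 9*s - 18) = (s - 2)*(s + 2)*(s^2 - 9) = (s - 2)*(s + 2)*(s + 3)*(s - 3)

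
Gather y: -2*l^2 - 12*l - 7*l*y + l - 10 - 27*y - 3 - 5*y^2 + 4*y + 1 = -2*l^2 - 11*l - 5*y^2 + y*(-7*l - 23) - 12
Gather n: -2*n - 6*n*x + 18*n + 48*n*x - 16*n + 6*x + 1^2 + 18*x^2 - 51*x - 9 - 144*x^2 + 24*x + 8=42*n*x - 126*x^2 - 21*x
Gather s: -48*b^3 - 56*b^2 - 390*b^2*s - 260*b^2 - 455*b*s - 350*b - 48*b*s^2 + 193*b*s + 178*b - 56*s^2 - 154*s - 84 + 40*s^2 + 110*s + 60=-48*b^3 - 316*b^2 - 172*b + s^2*(-48*b - 16) + s*(-390*b^2 - 262*b - 44) - 24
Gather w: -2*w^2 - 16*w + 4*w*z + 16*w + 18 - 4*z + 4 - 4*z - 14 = -2*w^2 + 4*w*z - 8*z + 8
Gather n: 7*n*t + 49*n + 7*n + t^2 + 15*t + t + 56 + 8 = n*(7*t + 56) + t^2 + 16*t + 64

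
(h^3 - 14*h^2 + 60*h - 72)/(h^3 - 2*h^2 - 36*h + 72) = (h - 6)/(h + 6)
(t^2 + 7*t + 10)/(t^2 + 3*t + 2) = (t + 5)/(t + 1)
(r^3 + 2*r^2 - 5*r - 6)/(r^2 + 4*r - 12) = (r^2 + 4*r + 3)/(r + 6)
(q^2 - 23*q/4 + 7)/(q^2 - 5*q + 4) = (q - 7/4)/(q - 1)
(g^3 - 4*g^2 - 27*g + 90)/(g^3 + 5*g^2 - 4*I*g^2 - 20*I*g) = (g^2 - 9*g + 18)/(g*(g - 4*I))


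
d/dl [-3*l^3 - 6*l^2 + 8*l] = -9*l^2 - 12*l + 8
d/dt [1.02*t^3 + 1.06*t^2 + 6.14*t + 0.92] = 3.06*t^2 + 2.12*t + 6.14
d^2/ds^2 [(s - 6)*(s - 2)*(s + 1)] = 6*s - 14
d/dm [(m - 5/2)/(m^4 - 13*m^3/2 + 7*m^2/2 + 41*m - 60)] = (-12*m^4 + 92*m^3 - 209*m^2 + 70*m + 170)/(4*m^8 - 52*m^7 + 197*m^6 + 146*m^5 - 2563*m^4 + 4268*m^3 + 5044*m^2 - 19680*m + 14400)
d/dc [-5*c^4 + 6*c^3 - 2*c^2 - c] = -20*c^3 + 18*c^2 - 4*c - 1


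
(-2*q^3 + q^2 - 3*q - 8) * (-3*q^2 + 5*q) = 6*q^5 - 13*q^4 + 14*q^3 + 9*q^2 - 40*q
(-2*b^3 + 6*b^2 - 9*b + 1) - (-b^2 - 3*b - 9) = -2*b^3 + 7*b^2 - 6*b + 10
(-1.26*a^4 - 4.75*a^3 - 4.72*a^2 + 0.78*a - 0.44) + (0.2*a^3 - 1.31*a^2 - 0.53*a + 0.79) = -1.26*a^4 - 4.55*a^3 - 6.03*a^2 + 0.25*a + 0.35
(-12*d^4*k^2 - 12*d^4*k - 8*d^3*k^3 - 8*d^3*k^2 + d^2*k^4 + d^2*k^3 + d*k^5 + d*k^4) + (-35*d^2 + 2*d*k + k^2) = -12*d^4*k^2 - 12*d^4*k - 8*d^3*k^3 - 8*d^3*k^2 + d^2*k^4 + d^2*k^3 - 35*d^2 + d*k^5 + d*k^4 + 2*d*k + k^2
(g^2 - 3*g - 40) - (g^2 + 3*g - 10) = -6*g - 30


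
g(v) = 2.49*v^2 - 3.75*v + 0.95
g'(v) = 4.98*v - 3.75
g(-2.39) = 24.14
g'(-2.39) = -15.65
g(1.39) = 0.55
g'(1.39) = 3.17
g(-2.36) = 23.67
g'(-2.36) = -15.50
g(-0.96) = 6.84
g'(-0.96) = -8.53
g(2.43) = 6.54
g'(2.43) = 8.35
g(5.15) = 47.68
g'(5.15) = 21.90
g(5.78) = 62.46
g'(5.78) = 25.03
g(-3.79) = 50.93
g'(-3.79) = -22.62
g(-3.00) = 34.61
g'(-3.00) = -18.69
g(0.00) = 0.95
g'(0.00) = -3.75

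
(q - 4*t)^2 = q^2 - 8*q*t + 16*t^2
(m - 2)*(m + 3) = m^2 + m - 6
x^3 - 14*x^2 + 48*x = x*(x - 8)*(x - 6)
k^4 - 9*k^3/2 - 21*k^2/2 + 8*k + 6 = (k - 6)*(k - 1)*(k + 1/2)*(k + 2)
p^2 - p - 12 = (p - 4)*(p + 3)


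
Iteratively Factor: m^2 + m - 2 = (m - 1)*(m + 2)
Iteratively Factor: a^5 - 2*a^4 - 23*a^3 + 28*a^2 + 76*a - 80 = (a - 1)*(a^4 - a^3 - 24*a^2 + 4*a + 80) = (a - 1)*(a + 2)*(a^3 - 3*a^2 - 18*a + 40) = (a - 2)*(a - 1)*(a + 2)*(a^2 - a - 20) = (a - 5)*(a - 2)*(a - 1)*(a + 2)*(a + 4)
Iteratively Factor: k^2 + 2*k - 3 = (k - 1)*(k + 3)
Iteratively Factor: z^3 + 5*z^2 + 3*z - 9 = (z - 1)*(z^2 + 6*z + 9) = (z - 1)*(z + 3)*(z + 3)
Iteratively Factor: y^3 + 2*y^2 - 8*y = (y - 2)*(y^2 + 4*y) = (y - 2)*(y + 4)*(y)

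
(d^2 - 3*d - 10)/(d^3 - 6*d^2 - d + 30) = 1/(d - 3)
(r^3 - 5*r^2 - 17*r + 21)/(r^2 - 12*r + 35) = (r^2 + 2*r - 3)/(r - 5)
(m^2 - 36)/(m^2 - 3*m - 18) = (m + 6)/(m + 3)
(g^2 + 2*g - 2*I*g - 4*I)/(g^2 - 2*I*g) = (g + 2)/g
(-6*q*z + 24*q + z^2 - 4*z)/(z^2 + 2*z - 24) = (-6*q + z)/(z + 6)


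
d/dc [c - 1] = 1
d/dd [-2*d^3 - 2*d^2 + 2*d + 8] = -6*d^2 - 4*d + 2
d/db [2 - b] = -1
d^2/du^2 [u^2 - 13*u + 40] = 2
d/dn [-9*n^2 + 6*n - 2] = 6 - 18*n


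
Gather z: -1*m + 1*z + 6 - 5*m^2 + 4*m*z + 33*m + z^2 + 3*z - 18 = -5*m^2 + 32*m + z^2 + z*(4*m + 4) - 12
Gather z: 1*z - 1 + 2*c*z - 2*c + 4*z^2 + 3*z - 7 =-2*c + 4*z^2 + z*(2*c + 4) - 8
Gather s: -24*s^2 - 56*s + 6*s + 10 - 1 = -24*s^2 - 50*s + 9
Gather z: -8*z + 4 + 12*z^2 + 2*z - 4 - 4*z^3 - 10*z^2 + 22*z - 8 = -4*z^3 + 2*z^2 + 16*z - 8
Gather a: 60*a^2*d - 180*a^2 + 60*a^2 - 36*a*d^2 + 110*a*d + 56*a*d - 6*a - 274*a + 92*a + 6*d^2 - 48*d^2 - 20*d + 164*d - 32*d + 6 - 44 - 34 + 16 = a^2*(60*d - 120) + a*(-36*d^2 + 166*d - 188) - 42*d^2 + 112*d - 56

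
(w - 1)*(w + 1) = w^2 - 1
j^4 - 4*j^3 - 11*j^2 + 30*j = j*(j - 5)*(j - 2)*(j + 3)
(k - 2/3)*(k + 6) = k^2 + 16*k/3 - 4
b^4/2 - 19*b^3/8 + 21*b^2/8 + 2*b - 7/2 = (b/2 + 1/2)*(b - 2)^2*(b - 7/4)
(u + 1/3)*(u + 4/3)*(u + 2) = u^3 + 11*u^2/3 + 34*u/9 + 8/9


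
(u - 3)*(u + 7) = u^2 + 4*u - 21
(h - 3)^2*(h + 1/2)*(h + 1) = h^4 - 9*h^3/2 + h^2/2 + 21*h/2 + 9/2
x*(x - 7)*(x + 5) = x^3 - 2*x^2 - 35*x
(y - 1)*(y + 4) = y^2 + 3*y - 4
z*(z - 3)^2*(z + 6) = z^4 - 27*z^2 + 54*z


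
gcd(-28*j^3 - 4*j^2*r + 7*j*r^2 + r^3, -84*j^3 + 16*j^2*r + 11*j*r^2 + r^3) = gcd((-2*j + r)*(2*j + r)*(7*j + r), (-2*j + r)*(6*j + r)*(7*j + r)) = -14*j^2 + 5*j*r + r^2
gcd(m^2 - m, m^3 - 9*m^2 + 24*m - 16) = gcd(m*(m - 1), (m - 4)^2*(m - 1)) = m - 1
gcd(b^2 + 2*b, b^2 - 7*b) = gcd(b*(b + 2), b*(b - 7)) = b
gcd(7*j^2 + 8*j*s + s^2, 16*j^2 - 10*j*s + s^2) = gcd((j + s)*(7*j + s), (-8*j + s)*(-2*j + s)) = 1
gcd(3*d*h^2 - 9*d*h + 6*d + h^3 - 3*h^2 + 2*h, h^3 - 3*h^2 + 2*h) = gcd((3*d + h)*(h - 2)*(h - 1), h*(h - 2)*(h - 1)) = h^2 - 3*h + 2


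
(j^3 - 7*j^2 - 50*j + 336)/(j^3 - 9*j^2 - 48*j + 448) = (j - 6)/(j - 8)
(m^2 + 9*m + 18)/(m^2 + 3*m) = (m + 6)/m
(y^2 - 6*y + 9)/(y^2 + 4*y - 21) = (y - 3)/(y + 7)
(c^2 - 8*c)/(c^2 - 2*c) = (c - 8)/(c - 2)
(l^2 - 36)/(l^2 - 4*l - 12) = (l + 6)/(l + 2)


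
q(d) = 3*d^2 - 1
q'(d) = 6*d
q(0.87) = 1.27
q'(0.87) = 5.22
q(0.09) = -0.98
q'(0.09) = 0.54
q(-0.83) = 1.07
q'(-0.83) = -4.98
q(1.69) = 7.57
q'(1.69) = 10.14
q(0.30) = -0.73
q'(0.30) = 1.80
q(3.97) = 46.28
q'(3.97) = 23.82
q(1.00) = 2.00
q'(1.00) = 6.00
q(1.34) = 4.39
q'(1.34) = 8.04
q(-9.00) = 242.00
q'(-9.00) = -54.00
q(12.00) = 431.00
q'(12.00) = 72.00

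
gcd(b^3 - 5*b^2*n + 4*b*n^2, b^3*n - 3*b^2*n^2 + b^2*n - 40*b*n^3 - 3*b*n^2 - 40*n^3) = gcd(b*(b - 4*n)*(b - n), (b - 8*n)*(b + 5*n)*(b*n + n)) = 1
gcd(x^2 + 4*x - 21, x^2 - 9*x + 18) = x - 3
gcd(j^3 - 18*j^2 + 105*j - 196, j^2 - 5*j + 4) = j - 4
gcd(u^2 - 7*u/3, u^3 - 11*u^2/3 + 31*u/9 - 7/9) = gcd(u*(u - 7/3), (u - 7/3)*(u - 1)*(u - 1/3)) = u - 7/3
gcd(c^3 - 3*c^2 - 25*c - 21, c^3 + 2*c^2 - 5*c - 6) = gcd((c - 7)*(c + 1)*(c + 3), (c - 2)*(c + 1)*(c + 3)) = c^2 + 4*c + 3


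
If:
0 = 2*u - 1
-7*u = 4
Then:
No Solution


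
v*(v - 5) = v^2 - 5*v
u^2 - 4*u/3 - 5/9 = (u - 5/3)*(u + 1/3)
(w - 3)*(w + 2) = w^2 - w - 6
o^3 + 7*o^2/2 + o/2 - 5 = (o - 1)*(o + 2)*(o + 5/2)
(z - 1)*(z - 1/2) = z^2 - 3*z/2 + 1/2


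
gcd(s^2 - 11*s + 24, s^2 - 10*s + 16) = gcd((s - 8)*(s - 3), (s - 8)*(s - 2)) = s - 8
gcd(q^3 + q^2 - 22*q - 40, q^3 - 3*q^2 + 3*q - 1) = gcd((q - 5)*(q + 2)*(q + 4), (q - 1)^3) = 1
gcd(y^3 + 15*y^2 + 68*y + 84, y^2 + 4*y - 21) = y + 7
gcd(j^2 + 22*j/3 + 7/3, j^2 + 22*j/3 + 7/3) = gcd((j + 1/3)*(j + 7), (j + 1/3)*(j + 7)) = j^2 + 22*j/3 + 7/3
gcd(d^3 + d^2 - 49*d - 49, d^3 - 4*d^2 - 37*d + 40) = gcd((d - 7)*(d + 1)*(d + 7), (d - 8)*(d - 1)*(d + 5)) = 1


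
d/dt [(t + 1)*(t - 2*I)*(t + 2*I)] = 3*t^2 + 2*t + 4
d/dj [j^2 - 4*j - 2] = 2*j - 4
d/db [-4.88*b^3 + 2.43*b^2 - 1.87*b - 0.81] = -14.64*b^2 + 4.86*b - 1.87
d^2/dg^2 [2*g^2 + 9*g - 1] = 4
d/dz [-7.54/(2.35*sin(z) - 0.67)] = 17.719*cos(z)/(2.35*sin(z) - 0.67)^2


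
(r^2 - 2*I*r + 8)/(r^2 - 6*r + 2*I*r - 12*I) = (r - 4*I)/(r - 6)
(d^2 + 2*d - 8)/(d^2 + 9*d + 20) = (d - 2)/(d + 5)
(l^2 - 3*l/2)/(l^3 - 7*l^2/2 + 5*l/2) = (2*l - 3)/(2*l^2 - 7*l + 5)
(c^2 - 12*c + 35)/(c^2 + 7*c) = (c^2 - 12*c + 35)/(c*(c + 7))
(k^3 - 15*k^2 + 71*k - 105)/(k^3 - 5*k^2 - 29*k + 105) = (k - 5)/(k + 5)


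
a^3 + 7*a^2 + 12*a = a*(a + 3)*(a + 4)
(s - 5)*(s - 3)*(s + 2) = s^3 - 6*s^2 - s + 30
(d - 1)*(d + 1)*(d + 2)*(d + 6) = d^4 + 8*d^3 + 11*d^2 - 8*d - 12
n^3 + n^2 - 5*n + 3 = (n - 1)^2*(n + 3)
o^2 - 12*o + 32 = (o - 8)*(o - 4)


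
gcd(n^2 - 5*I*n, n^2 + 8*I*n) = n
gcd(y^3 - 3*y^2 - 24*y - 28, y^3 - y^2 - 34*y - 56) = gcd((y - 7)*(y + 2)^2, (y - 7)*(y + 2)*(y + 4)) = y^2 - 5*y - 14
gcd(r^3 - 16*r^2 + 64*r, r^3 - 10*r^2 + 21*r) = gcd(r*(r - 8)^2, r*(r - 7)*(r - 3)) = r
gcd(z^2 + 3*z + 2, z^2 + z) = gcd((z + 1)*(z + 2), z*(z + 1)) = z + 1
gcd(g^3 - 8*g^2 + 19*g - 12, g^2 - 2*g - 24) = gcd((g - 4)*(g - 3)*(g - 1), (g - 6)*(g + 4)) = 1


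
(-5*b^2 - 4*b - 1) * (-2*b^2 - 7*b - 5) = 10*b^4 + 43*b^3 + 55*b^2 + 27*b + 5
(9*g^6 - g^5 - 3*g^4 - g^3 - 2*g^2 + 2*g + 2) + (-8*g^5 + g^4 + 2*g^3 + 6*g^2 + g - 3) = 9*g^6 - 9*g^5 - 2*g^4 + g^3 + 4*g^2 + 3*g - 1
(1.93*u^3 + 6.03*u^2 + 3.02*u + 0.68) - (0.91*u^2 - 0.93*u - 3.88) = 1.93*u^3 + 5.12*u^2 + 3.95*u + 4.56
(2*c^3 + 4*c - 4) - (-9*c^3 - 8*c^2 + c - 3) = 11*c^3 + 8*c^2 + 3*c - 1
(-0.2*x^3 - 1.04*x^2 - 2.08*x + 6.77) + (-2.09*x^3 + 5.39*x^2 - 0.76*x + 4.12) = -2.29*x^3 + 4.35*x^2 - 2.84*x + 10.89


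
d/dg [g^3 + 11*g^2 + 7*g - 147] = 3*g^2 + 22*g + 7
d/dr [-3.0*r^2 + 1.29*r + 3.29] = 1.29 - 6.0*r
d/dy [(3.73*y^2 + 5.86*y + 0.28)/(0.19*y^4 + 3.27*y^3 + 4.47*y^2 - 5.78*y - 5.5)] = (-1.4174*y^5 - 15.5373*y^4 - 38.5372*y^3 - 50.5004*y^2 - 43.5332*y - 30.6116)/(0.0361*y^8 + 1.2426*y^7 + 12.3915*y^6 + 27.0374*y^5 - 19.9103*y^4 - 87.6432*y^3 - 15.7616*y^2 + 63.58*y + 30.25)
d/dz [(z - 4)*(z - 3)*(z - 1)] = 3*z^2 - 16*z + 19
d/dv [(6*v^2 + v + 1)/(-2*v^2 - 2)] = (v^2 - 10*v - 1)/(2*(v^4 + 2*v^2 + 1))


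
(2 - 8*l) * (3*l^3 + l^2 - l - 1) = -24*l^4 - 2*l^3 + 10*l^2 + 6*l - 2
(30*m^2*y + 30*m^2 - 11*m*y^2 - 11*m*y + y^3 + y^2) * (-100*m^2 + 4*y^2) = -3000*m^4*y - 3000*m^4 + 1100*m^3*y^2 + 1100*m^3*y + 20*m^2*y^3 + 20*m^2*y^2 - 44*m*y^4 - 44*m*y^3 + 4*y^5 + 4*y^4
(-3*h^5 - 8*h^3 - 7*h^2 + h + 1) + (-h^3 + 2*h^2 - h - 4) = -3*h^5 - 9*h^3 - 5*h^2 - 3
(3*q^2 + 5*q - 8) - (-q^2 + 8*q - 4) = 4*q^2 - 3*q - 4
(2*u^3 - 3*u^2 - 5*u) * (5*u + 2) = 10*u^4 - 11*u^3 - 31*u^2 - 10*u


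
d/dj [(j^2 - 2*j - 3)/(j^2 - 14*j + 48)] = 6*(-2*j^2 + 17*j - 23)/(j^4 - 28*j^3 + 292*j^2 - 1344*j + 2304)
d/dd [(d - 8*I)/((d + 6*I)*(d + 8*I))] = (-d^2 + 16*I*d - 160)/(d^4 + 28*I*d^3 - 292*d^2 - 1344*I*d + 2304)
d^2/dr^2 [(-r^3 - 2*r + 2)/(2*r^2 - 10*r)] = (-27*r^3 + 6*r^2 - 30*r + 50)/(r^3*(r^3 - 15*r^2 + 75*r - 125))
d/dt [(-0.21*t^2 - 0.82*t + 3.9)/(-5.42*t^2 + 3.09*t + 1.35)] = (-5.0933*t^2 + 41.709*t - 13.158)/(29.3764*t^4 - 33.4956*t^3 - 5.0859*t^2 + 8.343*t + 1.8225)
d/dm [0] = 0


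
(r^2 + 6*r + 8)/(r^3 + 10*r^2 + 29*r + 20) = (r + 2)/(r^2 + 6*r + 5)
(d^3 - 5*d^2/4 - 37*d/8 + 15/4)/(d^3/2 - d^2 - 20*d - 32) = (8*d^2 - 26*d + 15)/(4*(d^2 - 4*d - 32))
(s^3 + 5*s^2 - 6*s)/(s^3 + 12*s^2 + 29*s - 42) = s/(s + 7)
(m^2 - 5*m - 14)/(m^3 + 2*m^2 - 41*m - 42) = (m^2 - 5*m - 14)/(m^3 + 2*m^2 - 41*m - 42)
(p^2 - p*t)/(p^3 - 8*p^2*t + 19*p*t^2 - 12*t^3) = p/(p^2 - 7*p*t + 12*t^2)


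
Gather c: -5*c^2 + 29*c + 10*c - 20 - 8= -5*c^2 + 39*c - 28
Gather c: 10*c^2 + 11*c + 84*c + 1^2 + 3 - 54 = 10*c^2 + 95*c - 50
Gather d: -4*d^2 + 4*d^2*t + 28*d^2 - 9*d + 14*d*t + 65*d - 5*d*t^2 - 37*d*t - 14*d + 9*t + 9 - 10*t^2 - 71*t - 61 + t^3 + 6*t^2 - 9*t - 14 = d^2*(4*t + 24) + d*(-5*t^2 - 23*t + 42) + t^3 - 4*t^2 - 71*t - 66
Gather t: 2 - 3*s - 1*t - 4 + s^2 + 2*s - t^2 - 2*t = s^2 - s - t^2 - 3*t - 2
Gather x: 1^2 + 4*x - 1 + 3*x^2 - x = 3*x^2 + 3*x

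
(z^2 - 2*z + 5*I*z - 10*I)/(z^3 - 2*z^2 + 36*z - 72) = (z + 5*I)/(z^2 + 36)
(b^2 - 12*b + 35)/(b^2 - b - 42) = (b - 5)/(b + 6)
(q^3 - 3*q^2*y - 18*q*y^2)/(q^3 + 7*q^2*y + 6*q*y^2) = (q^2 - 3*q*y - 18*y^2)/(q^2 + 7*q*y + 6*y^2)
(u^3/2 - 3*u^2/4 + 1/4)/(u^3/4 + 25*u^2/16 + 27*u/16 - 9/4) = 4*(2*u^3 - 3*u^2 + 1)/(4*u^3 + 25*u^2 + 27*u - 36)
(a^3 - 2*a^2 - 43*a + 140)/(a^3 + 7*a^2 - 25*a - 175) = (a - 4)/(a + 5)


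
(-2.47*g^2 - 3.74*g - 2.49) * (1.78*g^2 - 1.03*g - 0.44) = -4.3966*g^4 - 4.1131*g^3 + 0.506799999999999*g^2 + 4.2103*g + 1.0956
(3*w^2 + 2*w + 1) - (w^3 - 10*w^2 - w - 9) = -w^3 + 13*w^2 + 3*w + 10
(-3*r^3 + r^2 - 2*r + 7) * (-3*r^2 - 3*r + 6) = 9*r^5 + 6*r^4 - 15*r^3 - 9*r^2 - 33*r + 42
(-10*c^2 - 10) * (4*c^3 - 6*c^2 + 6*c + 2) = -40*c^5 + 60*c^4 - 100*c^3 + 40*c^2 - 60*c - 20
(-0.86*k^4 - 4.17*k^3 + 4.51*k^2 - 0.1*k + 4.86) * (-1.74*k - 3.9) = 1.4964*k^5 + 10.6098*k^4 + 8.4156*k^3 - 17.415*k^2 - 8.0664*k - 18.954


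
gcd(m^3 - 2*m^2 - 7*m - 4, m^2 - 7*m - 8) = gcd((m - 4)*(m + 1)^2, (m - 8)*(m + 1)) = m + 1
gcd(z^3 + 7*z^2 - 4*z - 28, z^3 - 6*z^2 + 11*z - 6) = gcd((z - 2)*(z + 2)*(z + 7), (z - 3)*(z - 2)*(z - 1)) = z - 2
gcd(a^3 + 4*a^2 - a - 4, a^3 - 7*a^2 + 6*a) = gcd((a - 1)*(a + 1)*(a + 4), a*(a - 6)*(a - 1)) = a - 1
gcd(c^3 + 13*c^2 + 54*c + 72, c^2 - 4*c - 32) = c + 4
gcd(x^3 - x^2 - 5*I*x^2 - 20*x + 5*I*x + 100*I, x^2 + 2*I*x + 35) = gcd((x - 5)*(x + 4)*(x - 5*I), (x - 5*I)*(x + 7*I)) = x - 5*I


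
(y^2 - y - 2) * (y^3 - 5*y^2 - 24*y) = y^5 - 6*y^4 - 21*y^3 + 34*y^2 + 48*y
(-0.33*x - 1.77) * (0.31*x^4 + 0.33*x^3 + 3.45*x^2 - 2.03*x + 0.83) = -0.1023*x^5 - 0.6576*x^4 - 1.7226*x^3 - 5.4366*x^2 + 3.3192*x - 1.4691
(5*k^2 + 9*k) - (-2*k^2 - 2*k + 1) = 7*k^2 + 11*k - 1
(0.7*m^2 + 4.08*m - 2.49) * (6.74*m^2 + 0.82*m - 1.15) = 4.718*m^4 + 28.0732*m^3 - 14.242*m^2 - 6.7338*m + 2.8635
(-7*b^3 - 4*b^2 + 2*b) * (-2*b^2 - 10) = 14*b^5 + 8*b^4 + 66*b^3 + 40*b^2 - 20*b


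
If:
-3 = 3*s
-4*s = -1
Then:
No Solution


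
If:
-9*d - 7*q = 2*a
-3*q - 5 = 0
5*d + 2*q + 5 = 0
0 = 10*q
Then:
No Solution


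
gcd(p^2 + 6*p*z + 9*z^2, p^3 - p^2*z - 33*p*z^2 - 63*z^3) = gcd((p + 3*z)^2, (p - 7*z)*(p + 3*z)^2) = p^2 + 6*p*z + 9*z^2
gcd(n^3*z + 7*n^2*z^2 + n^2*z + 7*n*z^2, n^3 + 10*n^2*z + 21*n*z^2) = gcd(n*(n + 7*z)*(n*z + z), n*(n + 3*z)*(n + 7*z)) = n^2 + 7*n*z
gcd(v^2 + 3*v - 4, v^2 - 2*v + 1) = v - 1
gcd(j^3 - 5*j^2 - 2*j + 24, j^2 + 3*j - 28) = j - 4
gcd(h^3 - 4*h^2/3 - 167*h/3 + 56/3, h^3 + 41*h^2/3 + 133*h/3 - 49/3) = h^2 + 20*h/3 - 7/3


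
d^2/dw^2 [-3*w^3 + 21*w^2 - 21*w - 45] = 42 - 18*w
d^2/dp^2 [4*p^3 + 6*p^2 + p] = 24*p + 12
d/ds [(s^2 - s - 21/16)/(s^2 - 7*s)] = 3*(-32*s^2 + 14*s - 49)/(16*s^2*(s^2 - 14*s + 49))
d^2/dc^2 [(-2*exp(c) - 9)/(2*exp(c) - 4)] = 13*(-exp(c) - 2)*exp(c)/(2*(exp(3*c) - 6*exp(2*c) + 12*exp(c) - 8))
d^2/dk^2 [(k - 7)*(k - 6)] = 2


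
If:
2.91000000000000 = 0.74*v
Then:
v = 3.93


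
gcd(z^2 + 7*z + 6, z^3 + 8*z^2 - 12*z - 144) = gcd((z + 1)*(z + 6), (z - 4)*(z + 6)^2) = z + 6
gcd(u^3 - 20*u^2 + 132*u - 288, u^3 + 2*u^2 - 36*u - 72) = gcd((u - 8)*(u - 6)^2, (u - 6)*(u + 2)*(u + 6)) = u - 6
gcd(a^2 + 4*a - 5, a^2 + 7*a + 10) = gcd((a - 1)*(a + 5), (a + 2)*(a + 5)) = a + 5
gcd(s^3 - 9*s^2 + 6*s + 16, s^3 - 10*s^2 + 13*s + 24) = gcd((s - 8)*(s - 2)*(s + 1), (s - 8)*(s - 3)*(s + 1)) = s^2 - 7*s - 8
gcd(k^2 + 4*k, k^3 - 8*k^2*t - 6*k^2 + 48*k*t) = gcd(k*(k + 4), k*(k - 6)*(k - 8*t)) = k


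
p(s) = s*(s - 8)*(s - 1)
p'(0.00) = 8.00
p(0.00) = 0.00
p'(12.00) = 224.00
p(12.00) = 528.00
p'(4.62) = -11.13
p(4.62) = -56.53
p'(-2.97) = 87.92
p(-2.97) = -129.35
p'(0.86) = -5.26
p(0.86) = 0.86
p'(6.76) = 23.41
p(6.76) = -48.28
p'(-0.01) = 8.18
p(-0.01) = -0.08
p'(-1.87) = 52.15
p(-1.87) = -52.97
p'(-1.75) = 48.69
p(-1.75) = -46.92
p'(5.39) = -1.86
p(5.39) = -61.76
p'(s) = s*(s - 8) + s*(s - 1) + (s - 8)*(s - 1) = 3*s^2 - 18*s + 8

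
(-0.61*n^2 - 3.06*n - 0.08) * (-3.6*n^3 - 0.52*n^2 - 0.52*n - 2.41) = 2.196*n^5 + 11.3332*n^4 + 2.1964*n^3 + 3.1029*n^2 + 7.4162*n + 0.1928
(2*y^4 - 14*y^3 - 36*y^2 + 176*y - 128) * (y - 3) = 2*y^5 - 20*y^4 + 6*y^3 + 284*y^2 - 656*y + 384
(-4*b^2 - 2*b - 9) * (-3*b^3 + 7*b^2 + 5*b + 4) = 12*b^5 - 22*b^4 - 7*b^3 - 89*b^2 - 53*b - 36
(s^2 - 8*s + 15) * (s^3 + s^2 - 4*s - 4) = s^5 - 7*s^4 + 3*s^3 + 43*s^2 - 28*s - 60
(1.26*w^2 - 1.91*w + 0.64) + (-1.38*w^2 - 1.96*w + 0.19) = -0.12*w^2 - 3.87*w + 0.83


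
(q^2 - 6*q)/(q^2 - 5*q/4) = 4*(q - 6)/(4*q - 5)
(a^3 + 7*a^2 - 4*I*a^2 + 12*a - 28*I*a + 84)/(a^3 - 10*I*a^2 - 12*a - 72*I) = (a + 7)/(a - 6*I)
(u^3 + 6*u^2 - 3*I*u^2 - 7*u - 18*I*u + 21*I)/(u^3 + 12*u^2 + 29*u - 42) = (u - 3*I)/(u + 6)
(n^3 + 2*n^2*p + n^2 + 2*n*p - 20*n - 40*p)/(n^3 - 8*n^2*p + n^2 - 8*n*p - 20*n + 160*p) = (-n - 2*p)/(-n + 8*p)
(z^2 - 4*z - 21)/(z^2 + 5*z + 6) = (z - 7)/(z + 2)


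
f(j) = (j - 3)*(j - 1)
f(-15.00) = 288.00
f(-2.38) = 18.18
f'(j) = 2*j - 4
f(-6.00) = 63.00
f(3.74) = 2.03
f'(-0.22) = -4.44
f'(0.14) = -3.72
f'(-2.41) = -8.82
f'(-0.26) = -4.52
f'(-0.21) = -4.42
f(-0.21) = 3.88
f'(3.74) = 3.48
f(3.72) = 1.96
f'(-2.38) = -8.76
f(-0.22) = 3.93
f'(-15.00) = -34.00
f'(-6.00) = -16.00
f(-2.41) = 18.45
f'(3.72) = 3.44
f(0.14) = 2.46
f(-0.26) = 4.11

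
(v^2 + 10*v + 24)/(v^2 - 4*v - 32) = (v + 6)/(v - 8)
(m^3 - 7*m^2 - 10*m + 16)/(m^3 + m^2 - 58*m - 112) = (m - 1)/(m + 7)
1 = 1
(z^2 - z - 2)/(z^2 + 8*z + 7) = (z - 2)/(z + 7)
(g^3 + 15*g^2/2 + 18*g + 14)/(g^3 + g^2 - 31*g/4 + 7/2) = 2*(g^2 + 4*g + 4)/(2*g^2 - 5*g + 2)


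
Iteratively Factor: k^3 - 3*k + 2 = (k - 1)*(k^2 + k - 2) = (k - 1)*(k + 2)*(k - 1)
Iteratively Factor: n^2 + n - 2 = (n - 1)*(n + 2)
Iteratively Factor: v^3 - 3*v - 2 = (v + 1)*(v^2 - v - 2) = (v + 1)^2*(v - 2)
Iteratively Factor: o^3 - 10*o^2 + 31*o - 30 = (o - 5)*(o^2 - 5*o + 6) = (o - 5)*(o - 2)*(o - 3)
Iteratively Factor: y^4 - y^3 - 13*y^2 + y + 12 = (y - 1)*(y^3 - 13*y - 12) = (y - 1)*(y + 3)*(y^2 - 3*y - 4) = (y - 1)*(y + 1)*(y + 3)*(y - 4)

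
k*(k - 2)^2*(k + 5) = k^4 + k^3 - 16*k^2 + 20*k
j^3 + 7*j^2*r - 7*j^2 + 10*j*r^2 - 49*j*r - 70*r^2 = (j - 7)*(j + 2*r)*(j + 5*r)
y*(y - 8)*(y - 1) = y^3 - 9*y^2 + 8*y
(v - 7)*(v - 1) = v^2 - 8*v + 7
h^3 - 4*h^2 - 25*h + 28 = (h - 7)*(h - 1)*(h + 4)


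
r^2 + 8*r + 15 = (r + 3)*(r + 5)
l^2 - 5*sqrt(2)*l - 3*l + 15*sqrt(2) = (l - 3)*(l - 5*sqrt(2))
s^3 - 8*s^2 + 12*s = s*(s - 6)*(s - 2)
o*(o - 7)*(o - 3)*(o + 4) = o^4 - 6*o^3 - 19*o^2 + 84*o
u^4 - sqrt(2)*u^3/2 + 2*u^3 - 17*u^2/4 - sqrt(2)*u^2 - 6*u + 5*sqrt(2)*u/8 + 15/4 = (u - 1/2)*(u + 5/2)*(u - 3*sqrt(2)/2)*(u + sqrt(2))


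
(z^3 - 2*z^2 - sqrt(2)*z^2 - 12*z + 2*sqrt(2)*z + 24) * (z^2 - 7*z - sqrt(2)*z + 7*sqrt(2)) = z^5 - 9*z^4 - 2*sqrt(2)*z^4 + 4*z^3 + 18*sqrt(2)*z^3 - 16*sqrt(2)*z^2 + 90*z^2 - 108*sqrt(2)*z - 140*z + 168*sqrt(2)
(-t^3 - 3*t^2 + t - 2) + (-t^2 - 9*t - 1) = -t^3 - 4*t^2 - 8*t - 3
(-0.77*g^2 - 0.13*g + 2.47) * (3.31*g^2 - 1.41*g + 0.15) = -2.5487*g^4 + 0.6554*g^3 + 8.2435*g^2 - 3.5022*g + 0.3705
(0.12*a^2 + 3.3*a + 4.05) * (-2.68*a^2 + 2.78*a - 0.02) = -0.3216*a^4 - 8.5104*a^3 - 1.6824*a^2 + 11.193*a - 0.081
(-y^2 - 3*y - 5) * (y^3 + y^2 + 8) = -y^5 - 4*y^4 - 8*y^3 - 13*y^2 - 24*y - 40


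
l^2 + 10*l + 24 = (l + 4)*(l + 6)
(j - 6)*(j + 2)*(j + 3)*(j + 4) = j^4 + 3*j^3 - 28*j^2 - 132*j - 144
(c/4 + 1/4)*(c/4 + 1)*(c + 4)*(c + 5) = c^4/16 + 7*c^3/8 + 69*c^2/16 + 17*c/2 + 5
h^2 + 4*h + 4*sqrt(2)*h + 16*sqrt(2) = (h + 4)*(h + 4*sqrt(2))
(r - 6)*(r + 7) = r^2 + r - 42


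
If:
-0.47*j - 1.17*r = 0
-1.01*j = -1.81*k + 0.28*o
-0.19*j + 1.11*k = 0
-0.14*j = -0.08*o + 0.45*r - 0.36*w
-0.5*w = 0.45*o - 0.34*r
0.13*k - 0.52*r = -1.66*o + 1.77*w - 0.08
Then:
No Solution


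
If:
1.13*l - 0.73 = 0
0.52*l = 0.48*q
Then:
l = 0.65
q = 0.70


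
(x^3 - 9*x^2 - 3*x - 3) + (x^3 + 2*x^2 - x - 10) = 2*x^3 - 7*x^2 - 4*x - 13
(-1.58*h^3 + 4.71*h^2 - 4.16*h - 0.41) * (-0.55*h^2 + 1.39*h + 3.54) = 0.869*h^5 - 4.7867*h^4 + 3.2417*h^3 + 11.1165*h^2 - 15.2963*h - 1.4514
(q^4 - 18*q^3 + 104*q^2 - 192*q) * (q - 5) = q^5 - 23*q^4 + 194*q^3 - 712*q^2 + 960*q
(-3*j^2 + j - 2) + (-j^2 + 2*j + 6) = -4*j^2 + 3*j + 4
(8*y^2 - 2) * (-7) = 14 - 56*y^2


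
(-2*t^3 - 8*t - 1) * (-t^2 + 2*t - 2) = 2*t^5 - 4*t^4 + 12*t^3 - 15*t^2 + 14*t + 2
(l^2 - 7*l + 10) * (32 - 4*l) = -4*l^3 + 60*l^2 - 264*l + 320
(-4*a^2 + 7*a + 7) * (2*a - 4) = -8*a^3 + 30*a^2 - 14*a - 28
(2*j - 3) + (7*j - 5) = 9*j - 8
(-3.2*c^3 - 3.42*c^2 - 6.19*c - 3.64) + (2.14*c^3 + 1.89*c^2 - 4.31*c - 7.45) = -1.06*c^3 - 1.53*c^2 - 10.5*c - 11.09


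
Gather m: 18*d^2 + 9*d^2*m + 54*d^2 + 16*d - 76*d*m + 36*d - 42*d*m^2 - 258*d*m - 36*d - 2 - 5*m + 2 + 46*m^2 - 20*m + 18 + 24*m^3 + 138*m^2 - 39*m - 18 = 72*d^2 + 16*d + 24*m^3 + m^2*(184 - 42*d) + m*(9*d^2 - 334*d - 64)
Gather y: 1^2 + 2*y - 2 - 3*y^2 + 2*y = -3*y^2 + 4*y - 1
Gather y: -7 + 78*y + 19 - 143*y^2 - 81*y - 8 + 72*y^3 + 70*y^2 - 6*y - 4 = 72*y^3 - 73*y^2 - 9*y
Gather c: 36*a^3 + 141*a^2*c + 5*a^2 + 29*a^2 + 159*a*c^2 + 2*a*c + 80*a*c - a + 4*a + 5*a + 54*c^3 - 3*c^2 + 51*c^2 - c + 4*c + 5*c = 36*a^3 + 34*a^2 + 8*a + 54*c^3 + c^2*(159*a + 48) + c*(141*a^2 + 82*a + 8)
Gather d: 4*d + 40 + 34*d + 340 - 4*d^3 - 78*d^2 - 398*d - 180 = -4*d^3 - 78*d^2 - 360*d + 200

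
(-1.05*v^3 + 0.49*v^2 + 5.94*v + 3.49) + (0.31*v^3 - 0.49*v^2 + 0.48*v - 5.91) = -0.74*v^3 + 6.42*v - 2.42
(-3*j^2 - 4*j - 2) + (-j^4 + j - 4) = -j^4 - 3*j^2 - 3*j - 6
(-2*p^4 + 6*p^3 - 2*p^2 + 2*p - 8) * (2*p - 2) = -4*p^5 + 16*p^4 - 16*p^3 + 8*p^2 - 20*p + 16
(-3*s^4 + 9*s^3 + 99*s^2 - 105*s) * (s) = -3*s^5 + 9*s^4 + 99*s^3 - 105*s^2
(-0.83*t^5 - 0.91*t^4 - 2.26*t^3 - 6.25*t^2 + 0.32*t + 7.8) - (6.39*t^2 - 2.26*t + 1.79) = -0.83*t^5 - 0.91*t^4 - 2.26*t^3 - 12.64*t^2 + 2.58*t + 6.01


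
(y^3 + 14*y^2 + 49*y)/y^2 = y + 14 + 49/y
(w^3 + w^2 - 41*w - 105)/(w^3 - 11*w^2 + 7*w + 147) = (w + 5)/(w - 7)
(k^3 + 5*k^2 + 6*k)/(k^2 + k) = (k^2 + 5*k + 6)/(k + 1)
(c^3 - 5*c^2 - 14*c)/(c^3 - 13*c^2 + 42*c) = (c + 2)/(c - 6)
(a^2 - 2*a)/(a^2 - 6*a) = (a - 2)/(a - 6)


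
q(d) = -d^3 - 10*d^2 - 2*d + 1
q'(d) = -3*d^2 - 20*d - 2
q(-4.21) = -93.20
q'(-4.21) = 29.03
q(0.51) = -2.75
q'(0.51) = -12.98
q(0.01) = 0.98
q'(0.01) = -2.20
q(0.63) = -4.48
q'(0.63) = -15.79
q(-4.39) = -98.34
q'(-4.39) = 27.98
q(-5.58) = -125.46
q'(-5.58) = 16.19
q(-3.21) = -62.54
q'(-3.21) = 31.29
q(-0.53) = -0.60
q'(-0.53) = 7.76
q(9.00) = -1556.00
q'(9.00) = -425.00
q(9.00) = -1556.00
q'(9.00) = -425.00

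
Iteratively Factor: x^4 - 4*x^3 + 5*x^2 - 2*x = (x)*(x^3 - 4*x^2 + 5*x - 2) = x*(x - 2)*(x^2 - 2*x + 1) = x*(x - 2)*(x - 1)*(x - 1)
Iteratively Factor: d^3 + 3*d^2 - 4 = (d - 1)*(d^2 + 4*d + 4) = (d - 1)*(d + 2)*(d + 2)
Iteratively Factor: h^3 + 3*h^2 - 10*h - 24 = (h - 3)*(h^2 + 6*h + 8) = (h - 3)*(h + 4)*(h + 2)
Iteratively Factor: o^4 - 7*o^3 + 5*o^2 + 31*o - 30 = (o - 5)*(o^3 - 2*o^2 - 5*o + 6) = (o - 5)*(o + 2)*(o^2 - 4*o + 3) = (o - 5)*(o - 3)*(o + 2)*(o - 1)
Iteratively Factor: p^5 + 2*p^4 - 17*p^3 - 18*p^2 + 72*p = (p - 2)*(p^4 + 4*p^3 - 9*p^2 - 36*p) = (p - 3)*(p - 2)*(p^3 + 7*p^2 + 12*p) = (p - 3)*(p - 2)*(p + 3)*(p^2 + 4*p) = (p - 3)*(p - 2)*(p + 3)*(p + 4)*(p)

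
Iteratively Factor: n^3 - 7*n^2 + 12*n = (n - 3)*(n^2 - 4*n) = n*(n - 3)*(n - 4)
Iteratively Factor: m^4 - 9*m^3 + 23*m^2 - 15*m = (m)*(m^3 - 9*m^2 + 23*m - 15) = m*(m - 5)*(m^2 - 4*m + 3) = m*(m - 5)*(m - 1)*(m - 3)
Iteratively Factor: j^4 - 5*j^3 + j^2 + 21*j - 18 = (j + 2)*(j^3 - 7*j^2 + 15*j - 9) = (j - 3)*(j + 2)*(j^2 - 4*j + 3) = (j - 3)*(j - 1)*(j + 2)*(j - 3)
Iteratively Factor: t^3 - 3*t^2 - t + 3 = (t + 1)*(t^2 - 4*t + 3) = (t - 3)*(t + 1)*(t - 1)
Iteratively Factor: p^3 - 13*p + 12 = (p - 3)*(p^2 + 3*p - 4) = (p - 3)*(p + 4)*(p - 1)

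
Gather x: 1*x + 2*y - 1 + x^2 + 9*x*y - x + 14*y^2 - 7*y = x^2 + 9*x*y + 14*y^2 - 5*y - 1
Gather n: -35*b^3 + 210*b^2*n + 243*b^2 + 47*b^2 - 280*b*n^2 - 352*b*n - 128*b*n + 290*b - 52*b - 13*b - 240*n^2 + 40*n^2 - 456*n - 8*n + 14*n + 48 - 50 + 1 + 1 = -35*b^3 + 290*b^2 + 225*b + n^2*(-280*b - 200) + n*(210*b^2 - 480*b - 450)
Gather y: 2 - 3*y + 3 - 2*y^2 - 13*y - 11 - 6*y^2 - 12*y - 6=-8*y^2 - 28*y - 12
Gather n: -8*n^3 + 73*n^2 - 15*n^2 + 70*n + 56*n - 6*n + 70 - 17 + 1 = -8*n^3 + 58*n^2 + 120*n + 54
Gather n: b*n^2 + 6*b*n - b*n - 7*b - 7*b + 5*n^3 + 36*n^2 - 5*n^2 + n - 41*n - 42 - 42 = -14*b + 5*n^3 + n^2*(b + 31) + n*(5*b - 40) - 84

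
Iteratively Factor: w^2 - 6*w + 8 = (w - 4)*(w - 2)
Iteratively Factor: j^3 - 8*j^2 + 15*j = (j - 5)*(j^2 - 3*j) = (j - 5)*(j - 3)*(j)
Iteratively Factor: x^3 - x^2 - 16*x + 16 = (x - 1)*(x^2 - 16) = (x - 1)*(x + 4)*(x - 4)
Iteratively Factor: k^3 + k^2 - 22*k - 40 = (k + 4)*(k^2 - 3*k - 10) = (k - 5)*(k + 4)*(k + 2)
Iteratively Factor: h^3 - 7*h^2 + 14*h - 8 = (h - 4)*(h^2 - 3*h + 2) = (h - 4)*(h - 2)*(h - 1)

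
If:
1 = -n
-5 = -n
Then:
No Solution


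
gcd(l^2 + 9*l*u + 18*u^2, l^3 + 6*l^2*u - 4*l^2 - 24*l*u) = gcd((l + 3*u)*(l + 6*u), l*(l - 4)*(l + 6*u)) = l + 6*u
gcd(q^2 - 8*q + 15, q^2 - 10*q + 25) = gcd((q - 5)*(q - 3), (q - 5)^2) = q - 5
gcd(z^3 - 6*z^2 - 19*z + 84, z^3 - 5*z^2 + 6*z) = z - 3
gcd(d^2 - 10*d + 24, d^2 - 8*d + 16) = d - 4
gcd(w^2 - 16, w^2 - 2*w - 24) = w + 4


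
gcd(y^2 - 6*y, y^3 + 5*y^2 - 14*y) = y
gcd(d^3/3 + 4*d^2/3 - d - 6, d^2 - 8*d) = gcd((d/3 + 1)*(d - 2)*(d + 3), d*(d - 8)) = 1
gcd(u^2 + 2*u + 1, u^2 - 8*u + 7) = 1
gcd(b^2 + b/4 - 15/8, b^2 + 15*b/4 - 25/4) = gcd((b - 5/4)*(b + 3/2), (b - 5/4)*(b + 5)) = b - 5/4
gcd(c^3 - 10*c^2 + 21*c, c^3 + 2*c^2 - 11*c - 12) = c - 3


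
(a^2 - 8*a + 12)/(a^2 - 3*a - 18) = (a - 2)/(a + 3)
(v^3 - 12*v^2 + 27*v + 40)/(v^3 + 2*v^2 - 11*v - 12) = (v^2 - 13*v + 40)/(v^2 + v - 12)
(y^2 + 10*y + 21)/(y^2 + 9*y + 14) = (y + 3)/(y + 2)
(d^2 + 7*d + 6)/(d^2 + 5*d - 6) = (d + 1)/(d - 1)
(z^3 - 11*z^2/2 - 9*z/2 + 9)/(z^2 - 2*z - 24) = (2*z^2 + z - 3)/(2*(z + 4))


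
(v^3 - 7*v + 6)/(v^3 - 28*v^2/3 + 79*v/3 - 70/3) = 3*(v^2 + 2*v - 3)/(3*v^2 - 22*v + 35)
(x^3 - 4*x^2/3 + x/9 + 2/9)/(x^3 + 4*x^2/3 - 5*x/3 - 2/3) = (x - 2/3)/(x + 2)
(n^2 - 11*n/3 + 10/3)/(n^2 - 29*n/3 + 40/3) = (n - 2)/(n - 8)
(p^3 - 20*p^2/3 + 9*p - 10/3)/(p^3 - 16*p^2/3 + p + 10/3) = (3*p - 2)/(3*p + 2)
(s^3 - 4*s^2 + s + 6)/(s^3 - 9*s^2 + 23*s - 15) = (s^2 - s - 2)/(s^2 - 6*s + 5)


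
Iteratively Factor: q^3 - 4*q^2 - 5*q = (q - 5)*(q^2 + q) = q*(q - 5)*(q + 1)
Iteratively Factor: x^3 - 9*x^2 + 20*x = (x - 4)*(x^2 - 5*x) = x*(x - 4)*(x - 5)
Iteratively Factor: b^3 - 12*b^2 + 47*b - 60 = (b - 5)*(b^2 - 7*b + 12) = (b - 5)*(b - 3)*(b - 4)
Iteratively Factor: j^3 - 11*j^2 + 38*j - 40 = (j - 4)*(j^2 - 7*j + 10) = (j - 5)*(j - 4)*(j - 2)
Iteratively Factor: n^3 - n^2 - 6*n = (n)*(n^2 - n - 6) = n*(n - 3)*(n + 2)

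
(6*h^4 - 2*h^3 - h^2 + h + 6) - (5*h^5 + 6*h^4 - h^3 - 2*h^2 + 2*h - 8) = -5*h^5 - h^3 + h^2 - h + 14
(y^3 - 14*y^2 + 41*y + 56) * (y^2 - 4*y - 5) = y^5 - 18*y^4 + 92*y^3 - 38*y^2 - 429*y - 280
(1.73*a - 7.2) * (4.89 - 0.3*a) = -0.519*a^2 + 10.6197*a - 35.208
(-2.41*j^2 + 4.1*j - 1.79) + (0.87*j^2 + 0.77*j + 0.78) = -1.54*j^2 + 4.87*j - 1.01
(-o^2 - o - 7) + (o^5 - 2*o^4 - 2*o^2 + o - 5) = o^5 - 2*o^4 - 3*o^2 - 12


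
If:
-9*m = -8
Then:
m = 8/9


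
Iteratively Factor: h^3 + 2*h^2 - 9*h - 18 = (h + 3)*(h^2 - h - 6) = (h + 2)*(h + 3)*(h - 3)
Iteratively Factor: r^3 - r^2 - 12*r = (r)*(r^2 - r - 12) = r*(r + 3)*(r - 4)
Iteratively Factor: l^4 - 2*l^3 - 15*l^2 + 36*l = (l)*(l^3 - 2*l^2 - 15*l + 36) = l*(l + 4)*(l^2 - 6*l + 9) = l*(l - 3)*(l + 4)*(l - 3)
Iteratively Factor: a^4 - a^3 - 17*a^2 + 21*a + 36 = (a - 3)*(a^3 + 2*a^2 - 11*a - 12) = (a - 3)^2*(a^2 + 5*a + 4) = (a - 3)^2*(a + 1)*(a + 4)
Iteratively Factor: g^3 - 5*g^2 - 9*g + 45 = (g - 3)*(g^2 - 2*g - 15) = (g - 5)*(g - 3)*(g + 3)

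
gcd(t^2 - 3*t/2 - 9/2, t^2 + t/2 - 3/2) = t + 3/2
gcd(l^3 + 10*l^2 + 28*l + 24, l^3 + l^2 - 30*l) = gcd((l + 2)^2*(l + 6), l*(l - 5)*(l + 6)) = l + 6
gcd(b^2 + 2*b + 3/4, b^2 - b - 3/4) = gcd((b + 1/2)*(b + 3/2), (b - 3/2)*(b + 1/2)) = b + 1/2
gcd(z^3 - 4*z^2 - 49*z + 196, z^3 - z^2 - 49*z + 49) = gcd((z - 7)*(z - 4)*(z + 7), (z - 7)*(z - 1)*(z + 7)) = z^2 - 49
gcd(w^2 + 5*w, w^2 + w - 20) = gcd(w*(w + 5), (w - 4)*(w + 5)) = w + 5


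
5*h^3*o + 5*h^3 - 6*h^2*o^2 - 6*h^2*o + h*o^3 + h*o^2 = (-5*h + o)*(-h + o)*(h*o + h)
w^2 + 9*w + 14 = (w + 2)*(w + 7)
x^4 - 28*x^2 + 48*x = x*(x - 4)*(x - 2)*(x + 6)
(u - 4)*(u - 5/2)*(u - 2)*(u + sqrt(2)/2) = u^4 - 17*u^3/2 + sqrt(2)*u^3/2 - 17*sqrt(2)*u^2/4 + 23*u^2 - 20*u + 23*sqrt(2)*u/2 - 10*sqrt(2)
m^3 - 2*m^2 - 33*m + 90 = (m - 5)*(m - 3)*(m + 6)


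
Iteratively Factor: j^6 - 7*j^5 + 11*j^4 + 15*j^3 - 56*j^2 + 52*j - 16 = (j - 2)*(j^5 - 5*j^4 + j^3 + 17*j^2 - 22*j + 8) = (j - 2)*(j - 1)*(j^4 - 4*j^3 - 3*j^2 + 14*j - 8) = (j - 2)*(j - 1)^2*(j^3 - 3*j^2 - 6*j + 8) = (j - 2)*(j - 1)^3*(j^2 - 2*j - 8) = (j - 4)*(j - 2)*(j - 1)^3*(j + 2)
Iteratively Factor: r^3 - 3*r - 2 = (r + 1)*(r^2 - r - 2) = (r + 1)^2*(r - 2)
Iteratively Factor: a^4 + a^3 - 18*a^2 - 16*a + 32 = (a - 1)*(a^3 + 2*a^2 - 16*a - 32) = (a - 1)*(a + 4)*(a^2 - 2*a - 8) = (a - 4)*(a - 1)*(a + 4)*(a + 2)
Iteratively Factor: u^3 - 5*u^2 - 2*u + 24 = (u - 3)*(u^2 - 2*u - 8) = (u - 4)*(u - 3)*(u + 2)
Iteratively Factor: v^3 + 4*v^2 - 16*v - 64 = (v + 4)*(v^2 - 16) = (v - 4)*(v + 4)*(v + 4)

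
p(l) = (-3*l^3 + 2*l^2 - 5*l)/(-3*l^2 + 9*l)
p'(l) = (6*l - 9)*(-3*l^3 + 2*l^2 - 5*l)/(-3*l^2 + 9*l)^2 + (-9*l^2 + 4*l - 5)/(-3*l^2 + 9*l) = (l^2 - 6*l + 1/3)/(l^2 - 6*l + 9)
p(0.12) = -0.56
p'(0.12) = -0.04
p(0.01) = -0.56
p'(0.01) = 0.03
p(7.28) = 11.64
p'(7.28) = 0.53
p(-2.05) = -1.43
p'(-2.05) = 0.66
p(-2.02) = -1.41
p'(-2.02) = 0.66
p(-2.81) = -1.97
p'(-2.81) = 0.74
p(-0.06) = -0.56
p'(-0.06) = 0.07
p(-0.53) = -0.65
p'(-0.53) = 0.30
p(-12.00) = -10.24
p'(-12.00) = 0.96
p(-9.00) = -7.39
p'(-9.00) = 0.94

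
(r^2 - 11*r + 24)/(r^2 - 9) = (r - 8)/(r + 3)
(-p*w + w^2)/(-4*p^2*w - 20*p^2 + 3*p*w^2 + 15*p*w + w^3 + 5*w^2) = w/(4*p*w + 20*p + w^2 + 5*w)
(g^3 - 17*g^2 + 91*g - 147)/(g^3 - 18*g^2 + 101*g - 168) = (g - 7)/(g - 8)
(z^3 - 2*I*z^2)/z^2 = z - 2*I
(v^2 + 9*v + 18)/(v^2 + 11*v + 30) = (v + 3)/(v + 5)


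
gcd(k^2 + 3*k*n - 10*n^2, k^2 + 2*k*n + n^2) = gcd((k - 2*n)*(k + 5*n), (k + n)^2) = 1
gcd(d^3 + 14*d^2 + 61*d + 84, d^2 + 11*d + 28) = d^2 + 11*d + 28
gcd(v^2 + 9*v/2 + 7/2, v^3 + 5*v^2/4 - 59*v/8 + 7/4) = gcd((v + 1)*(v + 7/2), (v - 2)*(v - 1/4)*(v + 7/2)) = v + 7/2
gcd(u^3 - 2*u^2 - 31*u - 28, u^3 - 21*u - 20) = u^2 + 5*u + 4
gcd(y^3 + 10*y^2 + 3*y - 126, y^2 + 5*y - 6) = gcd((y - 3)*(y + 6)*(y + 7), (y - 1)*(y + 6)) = y + 6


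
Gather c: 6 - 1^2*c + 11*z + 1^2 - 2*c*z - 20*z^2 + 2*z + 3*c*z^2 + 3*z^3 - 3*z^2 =c*(3*z^2 - 2*z - 1) + 3*z^3 - 23*z^2 + 13*z + 7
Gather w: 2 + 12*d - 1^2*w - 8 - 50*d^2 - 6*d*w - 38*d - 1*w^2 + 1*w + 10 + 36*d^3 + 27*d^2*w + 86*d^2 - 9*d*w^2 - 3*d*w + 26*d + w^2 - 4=36*d^3 + 36*d^2 - 9*d*w^2 + w*(27*d^2 - 9*d)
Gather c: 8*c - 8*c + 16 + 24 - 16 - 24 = 0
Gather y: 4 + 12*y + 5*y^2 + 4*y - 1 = 5*y^2 + 16*y + 3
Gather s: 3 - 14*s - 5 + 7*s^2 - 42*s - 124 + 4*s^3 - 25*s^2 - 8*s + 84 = 4*s^3 - 18*s^2 - 64*s - 42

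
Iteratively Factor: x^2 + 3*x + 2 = (x + 2)*(x + 1)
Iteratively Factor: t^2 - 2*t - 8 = (t - 4)*(t + 2)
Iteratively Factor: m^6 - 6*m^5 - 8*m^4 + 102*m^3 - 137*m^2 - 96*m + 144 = (m + 4)*(m^5 - 10*m^4 + 32*m^3 - 26*m^2 - 33*m + 36) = (m - 4)*(m + 4)*(m^4 - 6*m^3 + 8*m^2 + 6*m - 9) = (m - 4)*(m - 3)*(m + 4)*(m^3 - 3*m^2 - m + 3) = (m - 4)*(m - 3)*(m - 1)*(m + 4)*(m^2 - 2*m - 3) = (m - 4)*(m - 3)^2*(m - 1)*(m + 4)*(m + 1)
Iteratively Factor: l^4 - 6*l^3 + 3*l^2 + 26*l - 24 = (l + 2)*(l^3 - 8*l^2 + 19*l - 12) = (l - 3)*(l + 2)*(l^2 - 5*l + 4) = (l - 3)*(l - 1)*(l + 2)*(l - 4)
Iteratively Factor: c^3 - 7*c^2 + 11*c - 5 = (c - 1)*(c^2 - 6*c + 5) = (c - 1)^2*(c - 5)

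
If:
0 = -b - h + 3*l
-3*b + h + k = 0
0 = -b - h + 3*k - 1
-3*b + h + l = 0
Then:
No Solution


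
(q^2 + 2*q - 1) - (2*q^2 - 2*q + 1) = -q^2 + 4*q - 2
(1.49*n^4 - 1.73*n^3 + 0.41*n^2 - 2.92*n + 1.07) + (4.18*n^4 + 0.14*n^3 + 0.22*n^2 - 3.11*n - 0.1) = 5.67*n^4 - 1.59*n^3 + 0.63*n^2 - 6.03*n + 0.97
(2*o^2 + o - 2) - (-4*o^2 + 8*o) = 6*o^2 - 7*o - 2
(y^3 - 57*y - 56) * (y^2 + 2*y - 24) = y^5 + 2*y^4 - 81*y^3 - 170*y^2 + 1256*y + 1344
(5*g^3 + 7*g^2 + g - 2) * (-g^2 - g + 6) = -5*g^5 - 12*g^4 + 22*g^3 + 43*g^2 + 8*g - 12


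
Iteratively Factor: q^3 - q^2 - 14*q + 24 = (q - 3)*(q^2 + 2*q - 8) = (q - 3)*(q - 2)*(q + 4)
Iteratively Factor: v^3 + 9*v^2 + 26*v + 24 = (v + 2)*(v^2 + 7*v + 12) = (v + 2)*(v + 4)*(v + 3)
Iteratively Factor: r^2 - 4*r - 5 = (r + 1)*(r - 5)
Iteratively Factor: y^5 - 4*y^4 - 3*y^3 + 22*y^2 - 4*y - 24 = (y + 2)*(y^4 - 6*y^3 + 9*y^2 + 4*y - 12) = (y - 2)*(y + 2)*(y^3 - 4*y^2 + y + 6) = (y - 2)^2*(y + 2)*(y^2 - 2*y - 3) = (y - 2)^2*(y + 1)*(y + 2)*(y - 3)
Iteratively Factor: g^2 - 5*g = (g - 5)*(g)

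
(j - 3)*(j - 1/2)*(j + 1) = j^3 - 5*j^2/2 - 2*j + 3/2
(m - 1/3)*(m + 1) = m^2 + 2*m/3 - 1/3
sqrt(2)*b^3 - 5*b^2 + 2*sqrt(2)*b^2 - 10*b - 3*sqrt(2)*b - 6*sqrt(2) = (b + 2)*(b - 3*sqrt(2))*(sqrt(2)*b + 1)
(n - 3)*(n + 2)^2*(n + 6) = n^4 + 7*n^3 - 2*n^2 - 60*n - 72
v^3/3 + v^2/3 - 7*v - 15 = (v/3 + 1)*(v - 5)*(v + 3)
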